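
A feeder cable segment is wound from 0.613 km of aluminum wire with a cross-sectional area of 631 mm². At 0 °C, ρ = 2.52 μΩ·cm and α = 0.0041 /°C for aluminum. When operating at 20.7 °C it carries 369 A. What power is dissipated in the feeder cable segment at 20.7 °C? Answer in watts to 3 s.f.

3620 W

ρ = 2.52 μΩ·cm = 2.52×10^-8 Ω·m
A = 631 mm² = 6.310e-04 m²
R₍0₎ = ρL/A = (2.52×10^-8)(613)/(6.310e-04) = 0.02448 Ω
R₍20.7₎ = R₍0₎(1 + αΔT) = 0.02448 × (1 + 0.0041×20.7) = 0.02656 Ω
P = I²R = (369)² × 0.02656 = 3620 W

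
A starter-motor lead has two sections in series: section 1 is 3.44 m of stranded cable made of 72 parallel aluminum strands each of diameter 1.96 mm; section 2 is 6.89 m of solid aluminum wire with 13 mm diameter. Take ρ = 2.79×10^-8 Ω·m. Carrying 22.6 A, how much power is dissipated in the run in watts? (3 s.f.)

0.965 W

Section 1: A_strand = π(9.8000e-04)² = 3.017e-06 m²; R₁ = ρL/(N·A_s) = (2.79×10^-8)(3.44)/(72×3.017e-06) = 4.418×10^-4 Ω
Section 2: A = π(d/2)² = π(6.5000e-03 m)² = 1.327e-04 m²
R₂ = (2.79×10^-8)(6.89)/(1.327e-04) = 0.001448 Ω
R = R₁ + R₂ = 0.00189 Ω
P = I²R = (22.6)² × 0.00189 = 0.965 W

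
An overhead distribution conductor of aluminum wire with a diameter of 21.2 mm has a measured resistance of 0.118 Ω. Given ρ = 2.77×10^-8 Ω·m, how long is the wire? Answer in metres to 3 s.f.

A = π(d/2)² = π(1.0600e-02 m)² = 3.530e-04 m²
L = RA/ρ = (0.118)(3.530e-04)/(2.77×10^-8) = 1500 m

1500 m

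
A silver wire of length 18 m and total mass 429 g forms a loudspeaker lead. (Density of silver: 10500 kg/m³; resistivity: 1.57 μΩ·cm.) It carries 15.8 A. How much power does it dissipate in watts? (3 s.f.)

31.1 W

ρ = 1.57 μΩ·cm = 1.57×10^-8 Ω·m
A = m/(density·L) = 0.429/(10500×18) = 2.2698e-06 m²
R = ρL/A = (1.57×10^-8)(18)/(2.2698e-06) = 0.1245 Ω
P = I²R = (15.8)² × 0.1245 = 31.1 W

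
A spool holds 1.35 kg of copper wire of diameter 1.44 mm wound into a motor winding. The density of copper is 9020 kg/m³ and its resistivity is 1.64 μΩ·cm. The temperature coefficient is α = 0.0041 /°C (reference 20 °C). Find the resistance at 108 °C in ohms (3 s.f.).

1.26 Ω

ρ = 1.64 μΩ·cm = 1.64×10^-8 Ω·m
A = π(d/2)² = π(7.2000e-04 m)² = 1.6286e-06 m²
L = m/(density·A) = 1.35/(9020×1.6286e-06) = 91.9 m
R = ρL/A = (1.64×10^-8)(91.9)/(1.6286e-06) = 0.9254 Ω
R(108 °C) = 0.9254 × (1 + 0.0041×88) = 1.26 Ω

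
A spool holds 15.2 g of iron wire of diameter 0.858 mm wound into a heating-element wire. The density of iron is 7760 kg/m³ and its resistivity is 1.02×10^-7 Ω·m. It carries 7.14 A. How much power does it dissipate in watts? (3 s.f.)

A = π(d/2)² = π(4.2900e-04 m)² = 5.7818e-07 m²
L = m/(density·A) = 0.0152/(7760×5.7818e-07) = 3.388 m
R = ρL/A = (1.02×10^-7)(3.388)/(5.7818e-07) = 0.5977 Ω
P = I²R = (7.14)² × 0.5977 = 30.5 W

30.5 W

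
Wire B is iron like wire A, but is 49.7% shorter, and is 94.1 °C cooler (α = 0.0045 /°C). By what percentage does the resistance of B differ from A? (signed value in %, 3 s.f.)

-71.0%

R ∝ ρL/d² with ρ ∝ (1+αΔT), so R_B/R_A = (1 − 49.7/100) × (1 − 0.0045×94.1)
= 0.503 × 0.5766 = 0.29
(R_B − R_A)/R_A = 0.29 − 1 = -71.0%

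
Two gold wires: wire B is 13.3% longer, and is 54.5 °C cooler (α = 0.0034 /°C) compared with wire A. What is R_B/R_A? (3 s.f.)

R ∝ ρL/d² with ρ ∝ (1+αΔT), so R_B/R_A = (1 + 13.3/100) × (1 − 0.0034×54.5)
= 1.133 × 0.8147 = 0.923

0.923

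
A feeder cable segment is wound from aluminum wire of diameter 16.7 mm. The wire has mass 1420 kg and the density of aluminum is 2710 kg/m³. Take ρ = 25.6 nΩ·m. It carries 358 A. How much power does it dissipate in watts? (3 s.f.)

35800 W

ρ = 25.6 nΩ·m = 2.56×10^-8 Ω·m
A = π(d/2)² = π(8.3500e-03 m)² = 2.1904e-04 m²
L = m/(density·A) = 1420/(2710×2.1904e-04) = 2392 m
R = ρL/A = (2.56×10^-8)(2392)/(2.1904e-04) = 0.2796 Ω
P = I²R = (358)² × 0.2796 = 35800 W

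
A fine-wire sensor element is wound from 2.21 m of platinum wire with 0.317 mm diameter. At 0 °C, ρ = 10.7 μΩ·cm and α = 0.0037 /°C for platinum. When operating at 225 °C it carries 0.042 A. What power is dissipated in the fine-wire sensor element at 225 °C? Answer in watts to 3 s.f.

0.00969 W

ρ = 10.7 μΩ·cm = 1.07×10^-7 Ω·m
A = π(d/2)² = π(1.5850e-04 m)² = 7.892e-08 m²
R₍0₎ = ρL/A = (1.07×10^-7)(2.21)/(7.892e-08) = 2.996 Ω
R₍225₎ = R₍0₎(1 + αΔT) = 2.996 × (1 + 0.0037×225) = 5.49 Ω
P = I²R = (0.042)² × 5.49 = 0.00969 W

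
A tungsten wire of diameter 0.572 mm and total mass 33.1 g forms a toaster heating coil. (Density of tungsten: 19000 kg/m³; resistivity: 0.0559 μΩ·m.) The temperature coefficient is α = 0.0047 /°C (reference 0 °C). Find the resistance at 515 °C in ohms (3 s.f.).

5.04 Ω

ρ = 0.0559 μΩ·m = 5.59×10^-8 Ω·m
A = π(d/2)² = π(2.8600e-04 m)² = 2.5697e-07 m²
L = m/(density·A) = 0.0331/(19000×2.5697e-07) = 6.779 m
R = ρL/A = (5.59×10^-8)(6.779)/(2.5697e-07) = 1.475 Ω
R(515 °C) = 1.475 × (1 + 0.0047×515) = 5.04 Ω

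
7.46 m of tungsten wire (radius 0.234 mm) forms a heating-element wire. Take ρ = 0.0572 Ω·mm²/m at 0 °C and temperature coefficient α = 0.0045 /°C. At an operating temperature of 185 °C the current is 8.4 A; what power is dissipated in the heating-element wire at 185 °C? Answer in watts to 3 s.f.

321 W

ρ = 0.0572 Ω·mm²/m = 5.72×10^-8 Ω·m
A = πr² = π(2.3400e-04 m)² = 1.720e-07 m²
R₍0₎ = ρL/A = (5.72×10^-8)(7.46)/(1.720e-07) = 2.481 Ω
R₍185₎ = R₍0₎(1 + αΔT) = 2.481 × (1 + 0.0045×185) = 4.546 Ω
P = I²R = (8.4)² × 4.546 = 321 W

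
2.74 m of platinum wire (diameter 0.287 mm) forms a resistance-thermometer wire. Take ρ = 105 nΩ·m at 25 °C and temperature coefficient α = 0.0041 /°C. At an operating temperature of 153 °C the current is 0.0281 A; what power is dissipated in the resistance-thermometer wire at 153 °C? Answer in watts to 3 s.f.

ρ = 105 nΩ·m = 1.05×10^-7 Ω·m
A = π(d/2)² = π(1.4350e-04 m)² = 6.469e-08 m²
R₍25₎ = ρL/A = (1.05×10^-7)(2.74)/(6.469e-08) = 4.447 Ω
R₍153₎ = R₍25₎(1 + αΔT) = 4.447 × (1 + 0.0041×128) = 6.781 Ω
P = I²R = (0.0281)² × 6.781 = 0.00535 W

0.00535 W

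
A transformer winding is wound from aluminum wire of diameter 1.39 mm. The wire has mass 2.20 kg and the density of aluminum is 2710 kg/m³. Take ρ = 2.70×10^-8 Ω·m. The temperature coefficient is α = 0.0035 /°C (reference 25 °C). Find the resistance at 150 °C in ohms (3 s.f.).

A = π(d/2)² = π(6.9500e-04 m)² = 1.5175e-06 m²
L = m/(density·A) = 2.2/(2710×1.5175e-06) = 535 m
R = ρL/A = (2.70×10^-8)(535)/(1.5175e-06) = 9.519 Ω
R(150 °C) = 9.519 × (1 + 0.0035×125) = 13.7 Ω

13.7 Ω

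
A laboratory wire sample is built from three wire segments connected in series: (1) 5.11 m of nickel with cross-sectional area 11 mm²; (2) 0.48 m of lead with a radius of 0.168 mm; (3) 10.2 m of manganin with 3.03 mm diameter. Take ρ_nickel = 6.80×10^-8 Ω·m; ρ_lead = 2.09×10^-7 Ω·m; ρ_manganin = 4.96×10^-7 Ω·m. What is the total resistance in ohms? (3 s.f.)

1.86 Ω

Seg 1: A = 11 mm² = 1.100e-05 m²
R_1 = (6.80×10^-8)(5.11)/(1.100e-05) = 0.03159 Ω
Seg 2: A = πr² = π(1.6800e-04 m)² = 8.867e-08 m²
R_2 = (2.09×10^-7)(0.48)/(8.867e-08) = 1.131 Ω
Seg 3: A = π(d/2)² = π(1.5150e-03 m)² = 7.211e-06 m²
R_3 = (4.96×10^-7)(10.2)/(7.211e-06) = 0.7016 Ω
R_total = R_1 + R_2 + R_3 = 1.86 Ω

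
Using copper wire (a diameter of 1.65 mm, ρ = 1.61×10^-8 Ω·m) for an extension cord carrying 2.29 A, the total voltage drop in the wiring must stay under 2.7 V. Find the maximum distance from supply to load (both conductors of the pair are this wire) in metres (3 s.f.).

78.3 m

A = π(d/2)² = π(8.2500e-04 m)² = 2.138e-06 m²
L_max = V_max·A/(2·ρI) = (2.7)(2.138e-06)/(2×1.61×10^-8×2.29) = 78.3 m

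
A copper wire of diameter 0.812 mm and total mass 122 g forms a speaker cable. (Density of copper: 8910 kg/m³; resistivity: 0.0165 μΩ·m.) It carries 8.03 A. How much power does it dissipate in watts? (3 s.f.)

ρ = 0.0165 μΩ·m = 1.65×10^-8 Ω·m
A = π(d/2)² = π(4.0600e-04 m)² = 5.1785e-07 m²
L = m/(density·A) = 0.122/(8910×5.1785e-07) = 26.44 m
R = ρL/A = (1.65×10^-8)(26.44)/(5.1785e-07) = 0.8425 Ω
P = I²R = (8.03)² × 0.8425 = 54.3 W

54.3 W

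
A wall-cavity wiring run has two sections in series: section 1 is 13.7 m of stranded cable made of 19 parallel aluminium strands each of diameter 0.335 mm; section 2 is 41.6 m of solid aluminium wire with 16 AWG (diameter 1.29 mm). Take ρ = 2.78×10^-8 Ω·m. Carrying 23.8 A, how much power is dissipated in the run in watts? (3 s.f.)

Section 1: A_strand = π(1.6750e-04)² = 8.814e-08 m²; R₁ = ρL/(N·A_s) = (2.78×10^-8)(13.7)/(19×8.814e-08) = 0.2274 Ω
Section 2: A = π(1.29/2 mm)² = π(6.4500e-04 m)² = 1.307e-06 m²
R₂ = (2.78×10^-8)(41.6)/(1.307e-06) = 0.8848 Ω
R = R₁ + R₂ = 1.112 Ω
P = I²R = (23.8)² × 1.112 = 630 W

630 W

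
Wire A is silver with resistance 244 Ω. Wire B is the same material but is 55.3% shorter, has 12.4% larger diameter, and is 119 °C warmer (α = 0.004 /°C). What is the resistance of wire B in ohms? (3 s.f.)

127 Ω

R ∝ ρL/d² with ρ ∝ (1+αΔT), so R_B/R_A = (1 − 55.3/100) × (1 + 12.4/100)⁻² × (1 + 0.004×119)
= 0.447 × 0.7915 × 1.476 = 0.5222
R_B = 0.5222 × 244 = 127 Ω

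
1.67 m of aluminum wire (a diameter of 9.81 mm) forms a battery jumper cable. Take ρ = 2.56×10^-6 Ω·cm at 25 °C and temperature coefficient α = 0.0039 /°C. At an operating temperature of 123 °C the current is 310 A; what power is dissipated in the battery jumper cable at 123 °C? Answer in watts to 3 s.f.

ρ = 2.56×10^-6 Ω·cm = 2.56×10^-8 Ω·m
A = π(d/2)² = π(4.9050e-03 m)² = 7.558e-05 m²
R₍25₎ = ρL/A = (2.56×10^-8)(1.67)/(7.558e-05) = 5.656×10^-4 Ω
R₍123₎ = R₍25₎(1 + αΔT) = 5.656×10^-4 × (1 + 0.0039×98) = 7.818×10^-4 Ω
P = I²R = (310)² × 7.818×10^-4 = 75.1 W

75.1 W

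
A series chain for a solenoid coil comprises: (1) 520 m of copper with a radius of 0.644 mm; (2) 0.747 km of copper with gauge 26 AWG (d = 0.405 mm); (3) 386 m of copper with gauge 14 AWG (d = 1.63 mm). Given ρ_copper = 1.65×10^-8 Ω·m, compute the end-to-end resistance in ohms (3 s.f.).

105 Ω

Seg 1: A = πr² = π(6.4400e-04 m)² = 1.303e-06 m²
R_1 = (1.65×10^-8)(520)/(1.303e-06) = 6.585 Ω
Seg 2: A = π(0.405/2 mm)² = π(2.0250e-04 m)² = 1.288e-07 m²
R_2 = (1.65×10^-8)(747)/(1.288e-07) = 95.68 Ω
Seg 3: A = π(1.63/2 mm)² = π(8.1500e-04 m)² = 2.087e-06 m²
R_3 = (1.65×10^-8)(386)/(2.087e-06) = 3.052 Ω
R_total = R_1 + R_2 + R_3 = 105 Ω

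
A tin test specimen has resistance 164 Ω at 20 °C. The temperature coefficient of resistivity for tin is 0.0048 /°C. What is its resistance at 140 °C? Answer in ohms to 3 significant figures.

ΔT = 140 − 20 = 120 °C
R = R₀(1 + αΔT) = 164 × (1 + 0.0048×120) = 164 × 1.576 = 258 Ω

258 Ω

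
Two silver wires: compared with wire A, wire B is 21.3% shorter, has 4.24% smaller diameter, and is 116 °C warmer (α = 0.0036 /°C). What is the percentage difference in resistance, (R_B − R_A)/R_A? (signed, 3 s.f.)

R ∝ ρL/d² with ρ ∝ (1+αΔT), so R_B/R_A = (1 − 21.3/100) × (1 − 4.24/100)⁻² × (1 + 0.0036×116)
= 0.787 × 1.091 × 1.418 = 1.217
(R_B − R_A)/R_A = 1.217 − 1 = 21.7%

21.7%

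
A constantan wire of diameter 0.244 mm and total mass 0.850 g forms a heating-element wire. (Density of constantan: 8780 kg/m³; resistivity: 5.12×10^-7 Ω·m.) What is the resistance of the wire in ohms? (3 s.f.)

A = π(d/2)² = π(1.2200e-04 m)² = 4.6759e-08 m²
L = m/(density·A) = 8.500×10^-4/(8780×4.6759e-08) = 2.07 m
R = ρL/A = (5.12×10^-7)(2.07)/(4.6759e-08) = 22.7 Ω

22.7 Ω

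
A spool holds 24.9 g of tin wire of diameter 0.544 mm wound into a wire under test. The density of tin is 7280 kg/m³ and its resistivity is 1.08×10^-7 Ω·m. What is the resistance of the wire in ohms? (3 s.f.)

6.84 Ω

A = π(d/2)² = π(2.7200e-04 m)² = 2.3243e-07 m²
L = m/(density·A) = 0.0249/(7280×2.3243e-07) = 14.72 m
R = ρL/A = (1.08×10^-7)(14.72)/(2.3243e-07) = 6.84 Ω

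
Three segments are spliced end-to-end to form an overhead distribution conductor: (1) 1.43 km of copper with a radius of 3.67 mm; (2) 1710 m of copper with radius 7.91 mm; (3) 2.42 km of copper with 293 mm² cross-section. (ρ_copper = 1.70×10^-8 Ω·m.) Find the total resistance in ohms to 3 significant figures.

0.863 Ω

Seg 1: A = πr² = π(3.6700e-03 m)² = 4.231e-05 m²
R_1 = (1.70×10^-8)(1430)/(4.231e-05) = 0.5745 Ω
Seg 2: A = πr² = π(7.9100e-03 m)² = 1.966e-04 m²
R_2 = (1.70×10^-8)(1710)/(1.966e-04) = 0.1479 Ω
Seg 3: A = 293 mm² = 2.930e-04 m²
R_3 = (1.70×10^-8)(2420)/(2.930e-04) = 0.1404 Ω
R_total = R_1 + R_2 + R_3 = 0.863 Ω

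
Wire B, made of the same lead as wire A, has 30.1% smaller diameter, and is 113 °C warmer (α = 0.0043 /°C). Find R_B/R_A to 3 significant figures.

R ∝ ρL/d² with ρ ∝ (1+αΔT), so R_B/R_A = (1 − 30.1/100)⁻² × (1 + 0.0043×113)
= 2.047 × 1.486 = 3.04

3.04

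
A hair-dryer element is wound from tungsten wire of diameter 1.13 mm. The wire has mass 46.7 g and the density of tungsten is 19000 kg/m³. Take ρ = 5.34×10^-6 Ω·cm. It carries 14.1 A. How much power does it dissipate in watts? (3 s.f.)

ρ = 5.34×10^-6 Ω·cm = 5.34×10^-8 Ω·m
A = π(d/2)² = π(5.6500e-04 m)² = 1.0029e-06 m²
L = m/(density·A) = 0.0467/(19000×1.0029e-06) = 2.451 m
R = ρL/A = (5.34×10^-8)(2.451)/(1.0029e-06) = 0.1305 Ω
P = I²R = (14.1)² × 0.1305 = 25.9 W

25.9 W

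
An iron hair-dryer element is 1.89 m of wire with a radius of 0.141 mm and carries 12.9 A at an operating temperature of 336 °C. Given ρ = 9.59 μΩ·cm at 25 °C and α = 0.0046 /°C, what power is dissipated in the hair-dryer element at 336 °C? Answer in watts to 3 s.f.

ρ = 9.59 μΩ·cm = 9.59×10^-8 Ω·m
A = πr² = π(1.4100e-04 m)² = 6.246e-08 m²
R₍25₎ = ρL/A = (9.59×10^-8)(1.89)/(6.246e-08) = 2.902 Ω
R₍336₎ = R₍25₎(1 + αΔT) = 2.902 × (1 + 0.0046×311) = 7.054 Ω
P = I²R = (12.9)² × 7.054 = 1170 W

1170 W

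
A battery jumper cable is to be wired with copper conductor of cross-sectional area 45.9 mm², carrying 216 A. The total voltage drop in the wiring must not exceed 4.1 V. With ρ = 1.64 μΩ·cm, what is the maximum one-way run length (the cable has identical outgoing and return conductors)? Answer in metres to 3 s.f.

ρ = 1.64 μΩ·cm = 1.64×10^-8 Ω·m
A = 45.9 mm² = 4.590e-05 m²
L_max = V_max·A/(2·ρI) = (4.1)(4.590e-05)/(2×1.64×10^-8×216) = 26.6 m

26.6 m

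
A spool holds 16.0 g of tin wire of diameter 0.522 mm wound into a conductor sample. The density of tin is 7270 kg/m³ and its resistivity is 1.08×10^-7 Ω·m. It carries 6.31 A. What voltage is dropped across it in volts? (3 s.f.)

32.7 V

A = π(d/2)² = π(2.6100e-04 m)² = 2.1401e-07 m²
L = m/(density·A) = 0.016/(7270×2.1401e-07) = 10.28 m
R = ρL/A = (1.08×10^-7)(10.28)/(2.1401e-07) = 5.19 Ω
V = IR = 6.31 × 5.19 = 32.7 V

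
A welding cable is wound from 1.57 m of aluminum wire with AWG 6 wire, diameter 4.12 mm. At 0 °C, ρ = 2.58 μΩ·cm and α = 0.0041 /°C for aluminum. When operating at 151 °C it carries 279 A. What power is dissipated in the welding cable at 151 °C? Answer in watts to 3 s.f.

ρ = 2.58 μΩ·cm = 2.58×10^-8 Ω·m
A = π(4.12/2 mm)² = π(2.0600e-03 m)² = 1.333e-05 m²
R₍0₎ = ρL/A = (2.58×10^-8)(1.57)/(1.333e-05) = 0.003038 Ω
R₍151₎ = R₍0₎(1 + αΔT) = 0.003038 × (1 + 0.0041×151) = 0.004919 Ω
P = I²R = (279)² × 0.004919 = 383 W

383 W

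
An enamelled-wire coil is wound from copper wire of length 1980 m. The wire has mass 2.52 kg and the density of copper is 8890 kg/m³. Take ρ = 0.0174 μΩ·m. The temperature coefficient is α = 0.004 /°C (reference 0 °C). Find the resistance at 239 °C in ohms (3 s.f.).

471 Ω

ρ = 0.0174 μΩ·m = 1.74×10^-8 Ω·m
A = m/(density·L) = 2.52/(8890×1980) = 1.4316e-07 m²
R = ρL/A = (1.74×10^-8)(1980)/(1.4316e-07) = 240.6 Ω
R(239 °C) = 240.6 × (1 + 0.004×239) = 471 Ω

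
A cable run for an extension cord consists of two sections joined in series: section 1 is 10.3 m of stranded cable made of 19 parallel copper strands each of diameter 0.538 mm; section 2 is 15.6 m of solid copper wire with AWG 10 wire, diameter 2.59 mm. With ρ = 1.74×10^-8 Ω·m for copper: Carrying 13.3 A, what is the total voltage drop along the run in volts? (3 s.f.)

1.24 V

Section 1: A_strand = π(2.6900e-04)² = 2.273e-07 m²; R₁ = ρL/(N·A_s) = (1.74×10^-8)(10.3)/(19×2.273e-07) = 0.04149 Ω
Section 2: A = π(2.59/2 mm)² = π(1.2950e-03 m)² = 5.269e-06 m²
R₂ = (1.74×10^-8)(15.6)/(5.269e-06) = 0.05152 Ω
R = R₁ + R₂ = 0.09301 Ω
V = IR = 13.3 × 0.09301 = 1.24 V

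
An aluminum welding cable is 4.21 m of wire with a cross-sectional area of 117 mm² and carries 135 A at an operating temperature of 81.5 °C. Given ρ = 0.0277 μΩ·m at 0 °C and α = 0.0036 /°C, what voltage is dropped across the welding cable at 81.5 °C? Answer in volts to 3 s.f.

ρ = 0.0277 μΩ·m = 2.77×10^-8 Ω·m
A = 117 mm² = 1.170e-04 m²
R₍0₎ = ρL/A = (2.77×10^-8)(4.21)/(1.170e-04) = 9.967×10^-4 Ω
R₍81.5₎ = R₍0₎(1 + αΔT) = 9.967×10^-4 × (1 + 0.0036×81.5) = 0.001289 Ω
V = IR = 135 × 0.001289 = 0.174 V

0.174 V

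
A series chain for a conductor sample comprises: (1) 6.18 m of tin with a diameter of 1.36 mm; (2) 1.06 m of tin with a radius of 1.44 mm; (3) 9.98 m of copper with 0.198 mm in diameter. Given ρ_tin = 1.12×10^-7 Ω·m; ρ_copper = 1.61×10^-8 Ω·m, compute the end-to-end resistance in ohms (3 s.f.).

5.71 Ω

Seg 1: A = π(d/2)² = π(6.8000e-04 m)² = 1.453e-06 m²
R_1 = (1.12×10^-7)(6.18)/(1.453e-06) = 0.4765 Ω
Seg 2: A = πr² = π(1.4400e-03 m)² = 6.514e-06 m²
R_2 = (1.12×10^-7)(1.06)/(6.514e-06) = 0.01822 Ω
Seg 3: A = π(d/2)² = π(9.9000e-05 m)² = 3.079e-08 m²
R_3 = (1.61×10^-8)(9.98)/(3.079e-08) = 5.218 Ω
R_total = R_1 + R_2 + R_3 = 5.71 Ω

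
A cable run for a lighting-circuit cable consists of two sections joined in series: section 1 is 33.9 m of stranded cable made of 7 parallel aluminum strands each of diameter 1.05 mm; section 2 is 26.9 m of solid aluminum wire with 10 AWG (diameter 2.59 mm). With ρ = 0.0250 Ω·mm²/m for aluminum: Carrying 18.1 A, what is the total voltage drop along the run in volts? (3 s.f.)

4.84 V

ρ = 0.0250 Ω·mm²/m = 2.50×10^-8 Ω·m
Section 1: A_strand = π(5.2500e-04)² = 8.659e-07 m²; R₁ = ρL/(N·A_s) = (2.50×10^-8)(33.9)/(7×8.659e-07) = 0.1398 Ω
Section 2: A = π(2.59/2 mm)² = π(1.2950e-03 m)² = 5.269e-06 m²
R₂ = (2.50×10^-8)(26.9)/(5.269e-06) = 0.1276 Ω
R = R₁ + R₂ = 0.2675 Ω
V = IR = 18.1 × 0.2675 = 4.84 V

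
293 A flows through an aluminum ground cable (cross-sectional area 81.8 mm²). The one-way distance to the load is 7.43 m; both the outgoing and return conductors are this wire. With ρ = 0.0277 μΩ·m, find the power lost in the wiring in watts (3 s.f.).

432 W

ρ = 0.0277 μΩ·m = 2.77×10^-8 Ω·m
A = 81.8 mm² = 8.180e-05 m²
Total conductor length (both ways) L = 2 × 7.43 = 14.86 m
R = ρL/A = (2.77×10^-8)(14.86)/(8.180e-05) = 0.005032 Ω
P = I²R = (293)² × 0.005032 = 432 W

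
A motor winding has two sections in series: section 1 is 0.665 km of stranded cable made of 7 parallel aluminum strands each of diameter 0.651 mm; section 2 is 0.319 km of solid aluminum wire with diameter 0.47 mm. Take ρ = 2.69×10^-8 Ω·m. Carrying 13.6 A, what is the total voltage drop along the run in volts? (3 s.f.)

777 V

Section 1: A_strand = π(3.2550e-04)² = 3.329e-07 m²; R₁ = ρL/(N·A_s) = (2.69×10^-8)(665)/(7×3.329e-07) = 7.678 Ω
Section 2: A = π(d/2)² = π(2.3500e-04 m)² = 1.735e-07 m²
R₂ = (2.69×10^-8)(319)/(1.735e-07) = 49.46 Ω
R = R₁ + R₂ = 57.14 Ω
V = IR = 13.6 × 57.14 = 777 V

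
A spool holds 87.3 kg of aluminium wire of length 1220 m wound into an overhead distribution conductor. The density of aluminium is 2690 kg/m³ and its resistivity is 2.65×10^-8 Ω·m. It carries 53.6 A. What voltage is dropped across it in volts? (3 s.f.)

A = m/(density·L) = 87.3/(2690×1220) = 2.6601e-05 m²
R = ρL/A = (2.65×10^-8)(1220)/(2.6601e-05) = 1.215 Ω
V = IR = 53.6 × 1.215 = 65.1 V

65.1 V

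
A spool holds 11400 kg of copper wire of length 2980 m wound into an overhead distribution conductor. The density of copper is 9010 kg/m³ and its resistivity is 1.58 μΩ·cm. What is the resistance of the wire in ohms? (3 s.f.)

ρ = 1.58 μΩ·cm = 1.58×10^-8 Ω·m
A = m/(density·L) = 11400/(9010×2980) = 4.2458e-04 m²
R = ρL/A = (1.58×10^-8)(2980)/(4.2458e-04) = 0.111 Ω

0.111 Ω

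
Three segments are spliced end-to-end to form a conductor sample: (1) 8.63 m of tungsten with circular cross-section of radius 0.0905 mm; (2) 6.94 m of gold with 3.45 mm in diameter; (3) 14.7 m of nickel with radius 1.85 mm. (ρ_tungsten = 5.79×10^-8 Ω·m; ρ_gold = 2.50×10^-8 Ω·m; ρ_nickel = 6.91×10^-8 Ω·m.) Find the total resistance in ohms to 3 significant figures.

19.5 Ω

Seg 1: A = πr² = π(9.0500e-05 m)² = 2.573e-08 m²
R_1 = (5.79×10^-8)(8.63)/(2.573e-08) = 19.42 Ω
Seg 2: A = π(d/2)² = π(1.7250e-03 m)² = 9.348e-06 m²
R_2 = (2.50×10^-8)(6.94)/(9.348e-06) = 0.01856 Ω
Seg 3: A = πr² = π(1.8500e-03 m)² = 1.075e-05 m²
R_3 = (6.91×10^-8)(14.7)/(1.075e-05) = 0.09447 Ω
R_total = R_1 + R_2 + R_3 = 19.5 Ω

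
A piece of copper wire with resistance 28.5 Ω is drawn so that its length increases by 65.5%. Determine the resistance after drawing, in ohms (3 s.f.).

78.1 Ω

k = 1 + 65.5/100 = 1.655; volume constant ⇒ A' = A/k, so R' = k²R.
R' = 2.739 × 28.5 = 78.1 Ω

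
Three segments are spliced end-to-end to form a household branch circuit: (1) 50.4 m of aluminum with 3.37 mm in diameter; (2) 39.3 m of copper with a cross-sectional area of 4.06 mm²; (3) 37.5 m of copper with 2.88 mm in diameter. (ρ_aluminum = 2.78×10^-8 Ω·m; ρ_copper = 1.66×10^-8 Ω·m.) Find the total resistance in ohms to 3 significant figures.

0.413 Ω

Seg 1: A = π(d/2)² = π(1.6850e-03 m)² = 8.920e-06 m²
R_1 = (2.78×10^-8)(50.4)/(8.920e-06) = 0.1571 Ω
Seg 2: A = 4.06 mm² = 4.060e-06 m²
R_2 = (1.66×10^-8)(39.3)/(4.060e-06) = 0.1607 Ω
Seg 3: A = π(d/2)² = π(1.4400e-03 m)² = 6.514e-06 m²
R_3 = (1.66×10^-8)(37.5)/(6.514e-06) = 0.09556 Ω
R_total = R_1 + R_2 + R_3 = 0.413 Ω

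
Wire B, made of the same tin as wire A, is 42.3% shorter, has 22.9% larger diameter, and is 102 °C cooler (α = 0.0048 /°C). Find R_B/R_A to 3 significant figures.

0.195

R ∝ ρL/d² with ρ ∝ (1+αΔT), so R_B/R_A = (1 − 42.3/100) × (1 + 22.9/100)⁻² × (1 − 0.0048×102)
= 0.577 × 0.6621 × 0.5104 = 0.195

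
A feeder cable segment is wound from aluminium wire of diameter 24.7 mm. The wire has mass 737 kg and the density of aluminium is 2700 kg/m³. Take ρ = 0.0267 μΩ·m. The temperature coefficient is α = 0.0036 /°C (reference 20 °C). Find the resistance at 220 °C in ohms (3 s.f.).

0.0546 Ω

ρ = 0.0267 μΩ·m = 2.67×10^-8 Ω·m
A = π(d/2)² = π(1.2350e-02 m)² = 4.7916e-04 m²
L = m/(density·A) = 737/(2700×4.7916e-04) = 569.7 m
R = ρL/A = (2.67×10^-8)(569.7)/(4.7916e-04) = 0.03174 Ω
R(220 °C) = 0.03174 × (1 + 0.0036×200) = 0.0546 Ω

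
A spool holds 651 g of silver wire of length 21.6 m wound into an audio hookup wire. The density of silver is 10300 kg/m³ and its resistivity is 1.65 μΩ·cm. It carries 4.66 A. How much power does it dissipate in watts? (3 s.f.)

2.64 W

ρ = 1.65 μΩ·cm = 1.65×10^-8 Ω·m
A = m/(density·L) = 0.651/(10300×21.6) = 2.9261e-06 m²
R = ρL/A = (1.65×10^-8)(21.6)/(2.9261e-06) = 0.1218 Ω
P = I²R = (4.66)² × 0.1218 = 2.64 W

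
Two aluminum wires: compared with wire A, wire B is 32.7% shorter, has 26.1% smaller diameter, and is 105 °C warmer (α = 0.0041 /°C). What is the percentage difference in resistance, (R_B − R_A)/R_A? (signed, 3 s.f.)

76.3%

R ∝ ρL/d² with ρ ∝ (1+αΔT), so R_B/R_A = (1 − 32.7/100) × (1 − 26.1/100)⁻² × (1 + 0.0041×105)
= 0.673 × 1.831 × 1.431 = 1.763
(R_B − R_A)/R_A = 1.763 − 1 = 76.3%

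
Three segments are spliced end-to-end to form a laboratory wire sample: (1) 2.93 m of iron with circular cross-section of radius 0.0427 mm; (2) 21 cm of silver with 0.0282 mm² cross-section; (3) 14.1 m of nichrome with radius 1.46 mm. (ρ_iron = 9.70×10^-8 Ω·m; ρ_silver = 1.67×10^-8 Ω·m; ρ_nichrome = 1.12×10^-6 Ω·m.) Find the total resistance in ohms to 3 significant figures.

52.1 Ω

Seg 1: A = πr² = π(4.2700e-05 m)² = 5.728e-09 m²
R_1 = (9.70×10^-8)(2.93)/(5.728e-09) = 49.62 Ω
Seg 2: A = 0.0282 mm² = 2.820e-08 m²
R_2 = (1.67×10^-8)(0.21)/(2.820e-08) = 0.1244 Ω
Seg 3: A = πr² = π(1.4600e-03 m)² = 6.697e-06 m²
R_3 = (1.12×10^-6)(14.1)/(6.697e-06) = 2.358 Ω
R_total = R_1 + R_2 + R_3 = 52.1 Ω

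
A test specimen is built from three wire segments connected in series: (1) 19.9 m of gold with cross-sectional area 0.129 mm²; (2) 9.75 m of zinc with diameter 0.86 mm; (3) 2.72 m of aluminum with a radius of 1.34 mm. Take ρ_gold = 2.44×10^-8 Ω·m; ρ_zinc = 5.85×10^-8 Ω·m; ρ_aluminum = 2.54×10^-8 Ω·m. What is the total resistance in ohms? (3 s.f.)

Seg 1: A = 0.129 mm² = 1.290e-07 m²
R_1 = (2.44×10^-8)(19.9)/(1.290e-07) = 3.764 Ω
Seg 2: A = π(d/2)² = π(4.3000e-04 m)² = 5.809e-07 m²
R_2 = (5.85×10^-8)(9.75)/(5.809e-07) = 0.9819 Ω
Seg 3: A = πr² = π(1.3400e-03 m)² = 5.641e-06 m²
R_3 = (2.54×10^-8)(2.72)/(5.641e-06) = 0.01225 Ω
R_total = R_1 + R_2 + R_3 = 4.76 Ω

4.76 Ω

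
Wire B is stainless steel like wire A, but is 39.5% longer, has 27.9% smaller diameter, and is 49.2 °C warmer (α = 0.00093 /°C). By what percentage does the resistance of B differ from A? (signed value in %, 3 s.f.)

R ∝ ρL/d² with ρ ∝ (1+αΔT), so R_B/R_A = (1 + 39.5/100) × (1 − 27.9/100)⁻² × (1 + 0.00093×49.2)
= 1.395 × 1.924 × 1.046 = 2.806
(R_B − R_A)/R_A = 2.806 − 1 = 181%

181%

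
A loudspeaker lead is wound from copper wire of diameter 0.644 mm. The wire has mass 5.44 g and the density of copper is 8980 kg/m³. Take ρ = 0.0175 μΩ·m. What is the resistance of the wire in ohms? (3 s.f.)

0.0999 Ω

ρ = 0.0175 μΩ·m = 1.75×10^-8 Ω·m
A = π(d/2)² = π(3.2200e-04 m)² = 3.2573e-07 m²
L = m/(density·A) = 0.00544/(8980×3.2573e-07) = 1.86 m
R = ρL/A = (1.75×10^-8)(1.86)/(3.2573e-07) = 0.0999 Ω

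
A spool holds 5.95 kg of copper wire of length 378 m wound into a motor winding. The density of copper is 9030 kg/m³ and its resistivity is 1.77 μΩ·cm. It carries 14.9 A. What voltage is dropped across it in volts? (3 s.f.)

ρ = 1.77 μΩ·cm = 1.77×10^-8 Ω·m
A = m/(density·L) = 5.95/(9030×378) = 1.7432e-06 m²
R = ρL/A = (1.77×10^-8)(378)/(1.7432e-06) = 3.838 Ω
V = IR = 14.9 × 3.838 = 57.2 V

57.2 V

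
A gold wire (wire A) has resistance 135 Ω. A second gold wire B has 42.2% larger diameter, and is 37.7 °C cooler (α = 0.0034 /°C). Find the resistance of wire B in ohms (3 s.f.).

R ∝ ρL/d² with ρ ∝ (1+αΔT), so R_B/R_A = (1 + 42.2/100)⁻² × (1 − 0.0034×37.7)
= 0.4945 × 0.8718 = 0.4311
R_B = 0.4311 × 135 = 58.2 Ω

58.2 Ω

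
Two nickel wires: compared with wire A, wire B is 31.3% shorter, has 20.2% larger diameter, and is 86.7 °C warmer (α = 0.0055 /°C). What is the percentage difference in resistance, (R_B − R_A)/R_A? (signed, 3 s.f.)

-29.8%

R ∝ ρL/d² with ρ ∝ (1+αΔT), so R_B/R_A = (1 − 31.3/100) × (1 + 20.2/100)⁻² × (1 + 0.0055×86.7)
= 0.687 × 0.6921 × 1.477 = 0.7022
(R_B − R_A)/R_A = 0.7022 − 1 = -29.8%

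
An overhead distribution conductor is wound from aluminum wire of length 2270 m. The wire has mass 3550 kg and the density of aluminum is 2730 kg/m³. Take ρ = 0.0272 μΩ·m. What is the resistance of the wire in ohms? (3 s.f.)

0.108 Ω

ρ = 0.0272 μΩ·m = 2.72×10^-8 Ω·m
A = m/(density·L) = 3550/(2730×2270) = 5.7285e-04 m²
R = ρL/A = (2.72×10^-8)(2270)/(5.7285e-04) = 0.108 Ω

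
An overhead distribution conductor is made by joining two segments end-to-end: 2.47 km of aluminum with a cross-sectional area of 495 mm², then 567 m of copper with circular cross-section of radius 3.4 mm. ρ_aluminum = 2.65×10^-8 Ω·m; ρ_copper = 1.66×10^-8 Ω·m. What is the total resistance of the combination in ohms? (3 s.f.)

Segment 1: A = 495 mm² = 4.950e-04 m²
R₁ = ρL/A = (2.65×10^-8)(2470)/(4.950e-04) = 0.1322 Ω
Segment 2: A = πr² = π(3.4000e-03 m)² = 3.632e-05 m²
R₂ = (1.66×10^-8)(567)/(3.632e-05) = 0.2592 Ω
R = R₁ + R₂ = 0.391 Ω

0.391 Ω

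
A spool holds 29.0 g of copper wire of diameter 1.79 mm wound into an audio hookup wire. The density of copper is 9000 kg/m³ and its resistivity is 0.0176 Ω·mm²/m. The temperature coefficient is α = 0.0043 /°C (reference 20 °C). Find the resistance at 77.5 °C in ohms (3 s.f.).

ρ = 0.0176 Ω·mm²/m = 1.76×10^-8 Ω·m
A = π(d/2)² = π(8.9500e-04 m)² = 2.5165e-06 m²
L = m/(density·A) = 0.029/(9000×2.5165e-06) = 1.28 m
R = ρL/A = (1.76×10^-8)(1.28)/(2.5165e-06) = 0.008955 Ω
R(77.5 °C) = 0.008955 × (1 + 0.0043×57.5) = 0.0112 Ω

0.0112 Ω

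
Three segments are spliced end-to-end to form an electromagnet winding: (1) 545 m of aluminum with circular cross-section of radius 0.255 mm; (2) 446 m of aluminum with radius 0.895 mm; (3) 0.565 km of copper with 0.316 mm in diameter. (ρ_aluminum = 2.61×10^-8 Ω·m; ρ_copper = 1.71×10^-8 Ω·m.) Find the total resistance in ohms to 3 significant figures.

197 Ω

Seg 1: A = πr² = π(2.5500e-04 m)² = 2.043e-07 m²
R_1 = (2.61×10^-8)(545)/(2.043e-07) = 69.63 Ω
Seg 2: A = πr² = π(8.9500e-04 m)² = 2.516e-06 m²
R_2 = (2.61×10^-8)(446)/(2.516e-06) = 4.626 Ω
Seg 3: A = π(d/2)² = π(1.5800e-04 m)² = 7.843e-08 m²
R_3 = (1.71×10^-8)(565)/(7.843e-08) = 123.2 Ω
R_total = R_1 + R_2 + R_3 = 197 Ω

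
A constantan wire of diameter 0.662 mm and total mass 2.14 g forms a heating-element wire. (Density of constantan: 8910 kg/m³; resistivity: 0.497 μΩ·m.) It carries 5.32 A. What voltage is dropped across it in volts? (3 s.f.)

5.36 V

ρ = 0.497 μΩ·m = 4.97×10^-7 Ω·m
A = π(d/2)² = π(3.3100e-04 m)² = 3.4420e-07 m²
L = m/(density·A) = 0.00214/(8910×3.4420e-07) = 0.6978 m
R = ρL/A = (4.97×10^-7)(0.6978)/(3.4420e-07) = 1.008 Ω
V = IR = 5.32 × 1.008 = 5.36 V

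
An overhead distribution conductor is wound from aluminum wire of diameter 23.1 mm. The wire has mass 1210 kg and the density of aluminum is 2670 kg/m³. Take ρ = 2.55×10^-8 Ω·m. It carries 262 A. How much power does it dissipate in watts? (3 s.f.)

4520 W

A = π(d/2)² = π(1.1550e-02 m)² = 4.1910e-04 m²
L = m/(density·A) = 1210/(2670×4.1910e-04) = 1081 m
R = ρL/A = (2.55×10^-8)(1081)/(4.1910e-04) = 0.06579 Ω
P = I²R = (262)² × 0.06579 = 4520 W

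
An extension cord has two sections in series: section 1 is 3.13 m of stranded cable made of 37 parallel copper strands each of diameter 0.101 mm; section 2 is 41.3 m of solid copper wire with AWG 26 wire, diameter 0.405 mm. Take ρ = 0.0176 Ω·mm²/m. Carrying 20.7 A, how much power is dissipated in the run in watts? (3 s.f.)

2500 W

ρ = 0.0176 Ω·mm²/m = 1.76×10^-8 Ω·m
Section 1: A_strand = π(5.0500e-05)² = 8.012e-09 m²; R₁ = ρL/(N·A_s) = (1.76×10^-8)(3.13)/(37×8.012e-09) = 0.1858 Ω
Section 2: A = π(0.405/2 mm)² = π(2.0250e-04 m)² = 1.288e-07 m²
R₂ = (1.76×10^-8)(41.3)/(1.288e-07) = 5.642 Ω
R = R₁ + R₂ = 5.828 Ω
P = I²R = (20.7)² × 5.828 = 2500 W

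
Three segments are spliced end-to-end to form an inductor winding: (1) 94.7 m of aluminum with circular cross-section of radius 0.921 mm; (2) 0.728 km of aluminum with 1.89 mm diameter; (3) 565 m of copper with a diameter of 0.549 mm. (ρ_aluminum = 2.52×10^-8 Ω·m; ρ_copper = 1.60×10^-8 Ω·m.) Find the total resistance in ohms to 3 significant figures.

Seg 1: A = πr² = π(9.2100e-04 m)² = 2.665e-06 m²
R_1 = (2.52×10^-8)(94.7)/(2.665e-06) = 0.8955 Ω
Seg 2: A = π(d/2)² = π(9.4500e-04 m)² = 2.806e-06 m²
R_2 = (2.52×10^-8)(728)/(2.806e-06) = 6.539 Ω
Seg 3: A = π(d/2)² = π(2.7450e-04 m)² = 2.367e-07 m²
R_3 = (1.60×10^-8)(565)/(2.367e-07) = 38.19 Ω
R_total = R_1 + R_2 + R_3 = 45.6 Ω

45.6 Ω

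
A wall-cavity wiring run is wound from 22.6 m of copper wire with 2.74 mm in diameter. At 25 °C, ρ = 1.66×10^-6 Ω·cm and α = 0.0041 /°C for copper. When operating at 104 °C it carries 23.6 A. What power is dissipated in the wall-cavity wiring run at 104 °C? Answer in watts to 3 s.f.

46.9 W

ρ = 1.66×10^-6 Ω·cm = 1.66×10^-8 Ω·m
A = π(d/2)² = π(1.3700e-03 m)² = 5.896e-06 m²
R₍25₎ = ρL/A = (1.66×10^-8)(22.6)/(5.896e-06) = 0.06362 Ω
R₍104₎ = R₍25₎(1 + αΔT) = 0.06362 × (1 + 0.0041×79) = 0.08423 Ω
P = I²R = (23.6)² × 0.08423 = 46.9 W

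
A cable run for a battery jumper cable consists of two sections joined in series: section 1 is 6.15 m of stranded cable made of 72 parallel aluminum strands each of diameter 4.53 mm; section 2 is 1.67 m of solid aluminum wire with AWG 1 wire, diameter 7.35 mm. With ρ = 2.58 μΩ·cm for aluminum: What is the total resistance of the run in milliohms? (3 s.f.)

ρ = 2.58 μΩ·cm = 2.58×10^-8 Ω·m
Section 1: A_strand = π(2.2650e-03)² = 1.612e-05 m²; R₁ = ρL/(N·A_s) = (2.58×10^-8)(6.15)/(72×1.612e-05) = 1.367×10^-4 Ω
Section 2: A = π(7.35/2 mm)² = π(3.6750e-03 m)² = 4.243e-05 m²
R₂ = (2.58×10^-8)(1.67)/(4.243e-05) = 0.001015 Ω
R = R₁ + R₂ = 1.15 mΩ

1.15 mΩ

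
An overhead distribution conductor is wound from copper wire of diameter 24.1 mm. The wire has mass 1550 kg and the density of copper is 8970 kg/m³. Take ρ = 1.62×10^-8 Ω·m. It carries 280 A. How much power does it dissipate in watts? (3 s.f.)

1050 W

A = π(d/2)² = π(1.2050e-02 m)² = 4.5617e-04 m²
L = m/(density·A) = 1550/(8970×4.5617e-04) = 378.8 m
R = ρL/A = (1.62×10^-8)(378.8)/(4.5617e-04) = 0.01345 Ω
P = I²R = (280)² × 0.01345 = 1050 W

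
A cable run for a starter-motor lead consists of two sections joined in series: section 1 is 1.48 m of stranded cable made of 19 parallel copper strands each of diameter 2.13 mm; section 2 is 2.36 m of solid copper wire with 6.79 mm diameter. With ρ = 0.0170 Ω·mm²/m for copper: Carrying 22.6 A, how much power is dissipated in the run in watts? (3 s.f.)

0.756 W

ρ = 0.0170 Ω·mm²/m = 1.70×10^-8 Ω·m
Section 1: A_strand = π(1.0650e-03)² = 3.563e-06 m²; R₁ = ρL/(N·A_s) = (1.70×10^-8)(1.48)/(19×3.563e-06) = 3.716×10^-4 Ω
Section 2: A = π(d/2)² = π(3.3950e-03 m)² = 3.621e-05 m²
R₂ = (1.70×10^-8)(2.36)/(3.621e-05) = 0.001108 Ω
R = R₁ + R₂ = 0.00148 Ω
P = I²R = (22.6)² × 0.00148 = 0.756 W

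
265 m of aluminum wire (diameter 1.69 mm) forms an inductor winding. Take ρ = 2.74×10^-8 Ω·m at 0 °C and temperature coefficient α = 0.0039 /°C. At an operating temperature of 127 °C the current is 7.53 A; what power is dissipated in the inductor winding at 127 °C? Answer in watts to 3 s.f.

274 W

A = π(d/2)² = π(8.4500e-04 m)² = 2.243e-06 m²
R₍0₎ = ρL/A = (2.74×10^-8)(265)/(2.243e-06) = 3.237 Ω
R₍127₎ = R₍0₎(1 + αΔT) = 3.237 × (1 + 0.0039×127) = 4.84 Ω
P = I²R = (7.53)² × 4.84 = 274 W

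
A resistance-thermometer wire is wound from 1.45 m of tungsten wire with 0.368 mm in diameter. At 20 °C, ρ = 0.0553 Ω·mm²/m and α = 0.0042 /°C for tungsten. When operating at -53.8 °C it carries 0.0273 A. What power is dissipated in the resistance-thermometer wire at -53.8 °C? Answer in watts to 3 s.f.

ρ = 0.0553 Ω·mm²/m = 5.53×10^-8 Ω·m
A = π(d/2)² = π(1.8400e-04 m)² = 1.064e-07 m²
R₍20₎ = ρL/A = (5.53×10^-8)(1.45)/(1.064e-07) = 0.7539 Ω
R₍-53.8₎ = R₍20₎(1 + αΔT) = 0.7539 × (1 + 0.0042×-73.8) = 0.5202 Ω
P = I²R = (0.0273)² × 0.5202 = 3.88×10^-4 W

3.88×10^-4 W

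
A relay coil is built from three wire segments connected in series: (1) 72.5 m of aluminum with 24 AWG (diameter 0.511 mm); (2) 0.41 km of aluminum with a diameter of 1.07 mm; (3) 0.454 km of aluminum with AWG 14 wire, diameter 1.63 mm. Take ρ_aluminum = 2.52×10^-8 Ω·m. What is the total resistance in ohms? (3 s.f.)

25.9 Ω

Seg 1: A = π(0.511/2 mm)² = π(2.5550e-04 m)² = 2.051e-07 m²
R_1 = (2.52×10^-8)(72.5)/(2.051e-07) = 8.909 Ω
Seg 2: A = π(d/2)² = π(5.3500e-04 m)² = 8.992e-07 m²
R_2 = (2.52×10^-8)(410)/(8.992e-07) = 11.49 Ω
Seg 3: A = π(1.63/2 mm)² = π(8.1500e-04 m)² = 2.087e-06 m²
R_3 = (2.52×10^-8)(454)/(2.087e-06) = 5.483 Ω
R_total = R_1 + R_2 + R_3 = 25.9 Ω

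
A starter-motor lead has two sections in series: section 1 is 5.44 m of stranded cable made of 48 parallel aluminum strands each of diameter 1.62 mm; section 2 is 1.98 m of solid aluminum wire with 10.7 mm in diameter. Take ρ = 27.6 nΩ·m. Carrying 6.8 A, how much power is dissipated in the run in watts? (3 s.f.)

0.0983 W

ρ = 27.6 nΩ·m = 2.76×10^-8 Ω·m
Section 1: A_strand = π(8.1000e-04)² = 2.061e-06 m²; R₁ = ρL/(N·A_s) = (2.76×10^-8)(5.44)/(48×2.061e-06) = 0.001518 Ω
Section 2: A = π(d/2)² = π(5.3500e-03 m)² = 8.992e-05 m²
R₂ = (2.76×10^-8)(1.98)/(8.992e-05) = 6.077×10^-4 Ω
R = R₁ + R₂ = 0.002125 Ω
P = I²R = (6.8)² × 0.002125 = 0.0983 W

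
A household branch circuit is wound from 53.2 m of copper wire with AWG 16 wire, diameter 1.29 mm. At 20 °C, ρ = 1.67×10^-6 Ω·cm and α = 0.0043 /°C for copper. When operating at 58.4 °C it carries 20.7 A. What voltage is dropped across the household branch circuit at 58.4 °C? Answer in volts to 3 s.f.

16.4 V

ρ = 1.67×10^-6 Ω·cm = 1.67×10^-8 Ω·m
A = π(1.29/2 mm)² = π(6.4500e-04 m)² = 1.307e-06 m²
R₍20₎ = ρL/A = (1.67×10^-8)(53.2)/(1.307e-06) = 0.6798 Ω
R₍58.4₎ = R₍20₎(1 + αΔT) = 0.6798 × (1 + 0.0043×38.4) = 0.792 Ω
V = IR = 20.7 × 0.792 = 16.4 V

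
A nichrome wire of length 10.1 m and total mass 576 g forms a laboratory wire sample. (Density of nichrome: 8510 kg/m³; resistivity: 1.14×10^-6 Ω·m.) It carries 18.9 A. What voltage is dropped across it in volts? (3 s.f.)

A = m/(density·L) = 0.576/(8510×10.1) = 6.7015e-06 m²
R = ρL/A = (1.14×10^-6)(10.1)/(6.7015e-06) = 1.718 Ω
V = IR = 18.9 × 1.718 = 32.5 V

32.5 V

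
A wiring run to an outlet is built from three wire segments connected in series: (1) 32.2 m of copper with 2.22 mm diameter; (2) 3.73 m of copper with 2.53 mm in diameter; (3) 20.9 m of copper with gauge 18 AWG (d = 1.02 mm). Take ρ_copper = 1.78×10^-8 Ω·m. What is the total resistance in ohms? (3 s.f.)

Seg 1: A = π(d/2)² = π(1.1100e-03 m)² = 3.871e-06 m²
R_1 = (1.78×10^-8)(32.2)/(3.871e-06) = 0.1481 Ω
Seg 2: A = π(d/2)² = π(1.2650e-03 m)² = 5.027e-06 m²
R_2 = (1.78×10^-8)(3.73)/(5.027e-06) = 0.01321 Ω
Seg 3: A = π(1.02/2 mm)² = π(5.1000e-04 m)² = 8.171e-07 m²
R_3 = (1.78×10^-8)(20.9)/(8.171e-07) = 0.4553 Ω
R_total = R_1 + R_2 + R_3 = 0.617 Ω

0.617 Ω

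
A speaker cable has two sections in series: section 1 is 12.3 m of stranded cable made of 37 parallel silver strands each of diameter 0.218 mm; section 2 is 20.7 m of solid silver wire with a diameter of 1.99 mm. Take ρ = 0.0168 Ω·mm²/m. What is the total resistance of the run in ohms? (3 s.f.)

0.261 Ω

ρ = 0.0168 Ω·mm²/m = 1.68×10^-8 Ω·m
Section 1: A_strand = π(1.0900e-04)² = 3.733e-08 m²; R₁ = ρL/(N·A_s) = (1.68×10^-8)(12.3)/(37×3.733e-08) = 0.1496 Ω
Section 2: A = π(d/2)² = π(9.9500e-04 m)² = 3.110e-06 m²
R₂ = (1.68×10^-8)(20.7)/(3.110e-06) = 0.1118 Ω
R = R₁ + R₂ = 0.261 Ω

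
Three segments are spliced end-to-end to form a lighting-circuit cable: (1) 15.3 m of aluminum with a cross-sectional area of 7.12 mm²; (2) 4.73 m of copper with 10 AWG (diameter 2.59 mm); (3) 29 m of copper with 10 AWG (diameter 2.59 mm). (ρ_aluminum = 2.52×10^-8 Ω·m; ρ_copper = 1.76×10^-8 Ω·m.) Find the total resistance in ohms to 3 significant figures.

0.167 Ω

Seg 1: A = 7.12 mm² = 7.120e-06 m²
R_1 = (2.52×10^-8)(15.3)/(7.120e-06) = 0.05415 Ω
Seg 2: A = π(2.59/2 mm)² = π(1.2950e-03 m)² = 5.269e-06 m²
R_2 = (1.76×10^-8)(4.73)/(5.269e-06) = 0.0158 Ω
Seg 3: A = π(2.59/2 mm)² = π(1.2950e-03 m)² = 5.269e-06 m²
R_3 = (1.76×10^-8)(29)/(5.269e-06) = 0.09688 Ω
R_total = R_1 + R_2 + R_3 = 0.167 Ω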